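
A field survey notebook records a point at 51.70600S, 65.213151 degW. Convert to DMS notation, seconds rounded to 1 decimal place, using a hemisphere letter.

51°42′21.6″ S, 65°12′47.3″ W

Latitude: 0.706000 × 60 = 42.36000′ → 42′, remainder × 60 = 21.600″
λ: whole degrees 65; 12.78906′ → 12′ and 47.344″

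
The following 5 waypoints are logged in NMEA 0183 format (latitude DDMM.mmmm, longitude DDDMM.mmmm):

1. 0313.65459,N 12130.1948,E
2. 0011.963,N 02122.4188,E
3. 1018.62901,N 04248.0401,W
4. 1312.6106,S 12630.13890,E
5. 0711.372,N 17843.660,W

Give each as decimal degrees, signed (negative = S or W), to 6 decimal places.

Point 1:
  φ: degrees = first 2 digits = 3, minutes = 13.65459; 3 + 13.65459/60 = 3.2275765
  N → positive
  λ: degrees = first 3 digits = 121, minutes = 30.1948; 121 + 30.1948/60 = 121.5032467
  E → positive
Point 2:
  Latitude: split at 2 digits → 00° and 11.963′; 0 + 11.963/60 = 0.1993833
  N → positive
  Longitude: degrees = first 3 digits = 21, minutes = 22.4188; 21 + 22.4188/60 = 21.3736467
  E → positive
Point 3:
  Lat: split at 2 digits → 10° and 18.62901′; 10 + 18.62901/60 = 10.3104835
  N ⇒ keep positive
  λ: split at 3 digits → 042° and 48.0401′; 42 + 48.0401/60 = 42.8006683
  W ⇒ negate
Point 4:
  Latitude: split at 2 digits → 13° and 12.6106′; 13 + 12.6106/60 = 13.2101767
  S ⇒ negate
  Longitude: split at 3 digits → 126° and 30.1389′; 126 + 30.1389/60 = 126.5023150
  E ⇒ keep positive
Point 5:
  φ: split at 2 digits → 07° and 11.372′; 7 + 11.372/60 = 7.1895333
  N ⇒ keep positive
  λ: split at 3 digits → 178° and 43.66′; 178 + 43.66/60 = 178.7276667
  W ⇒ negate

1. 3.227577, 121.503247
2. 0.199383, 21.373647
3. 10.310484, -42.800668
4. -13.210177, 126.502315
5. 7.189533, -178.727667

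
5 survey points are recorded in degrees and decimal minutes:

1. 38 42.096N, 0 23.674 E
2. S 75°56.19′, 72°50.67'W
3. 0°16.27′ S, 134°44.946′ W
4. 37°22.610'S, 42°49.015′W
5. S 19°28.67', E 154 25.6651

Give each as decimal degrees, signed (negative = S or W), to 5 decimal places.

1. 38.70160, 0.39457
2. -75.93650, -72.84450
3. -0.27117, -134.74910
4. -37.37683, -42.81692
5. -19.47783, 154.42775

Point 1:
  Latitude: 38 + 42.096/60 = 38.701600
  N ⇒ keep positive
  Longitude: 0 + 23.674/60 = 0.394567
  E ⇒ keep positive
Point 2:
  Lat: 56.19′ = 0.936500°; total 75.936500
  S → negative
  λ: 72 + 50.67/60 = 72.844500
  W → negative
Point 3:
  Latitude: 16.27′ = 0.271167°; total 0.271167
  S ⇒ negate
  Lon: 134 + 44.946/60 = 134.749100
  hemisphere W, so the sign is −
Point 4:
  Lat: 37 + 22.61/60 = 37.376833
  hemisphere S, so the sign is −
  Lon: 49.015′ = 0.816917°; total 42.816917
  hemisphere W, so the sign is −
Point 5:
  Latitude: 19 + 28.67/60 = 19.477833
  hemisphere S, so the sign is −
  Lon: 154 + 25.6651/60 = 154.427752
  E ⇒ keep positive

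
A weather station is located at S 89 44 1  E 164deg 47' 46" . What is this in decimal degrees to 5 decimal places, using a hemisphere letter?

89.73361° S, 164.79611° E

φ: 89° + 44/60 + 1/3600 = 89 + 0.733333 + 0.000278 = 89.733611
Longitude: 47′ + 46″ = 47.76667′; 164 + 47.76667/60 = 164.796111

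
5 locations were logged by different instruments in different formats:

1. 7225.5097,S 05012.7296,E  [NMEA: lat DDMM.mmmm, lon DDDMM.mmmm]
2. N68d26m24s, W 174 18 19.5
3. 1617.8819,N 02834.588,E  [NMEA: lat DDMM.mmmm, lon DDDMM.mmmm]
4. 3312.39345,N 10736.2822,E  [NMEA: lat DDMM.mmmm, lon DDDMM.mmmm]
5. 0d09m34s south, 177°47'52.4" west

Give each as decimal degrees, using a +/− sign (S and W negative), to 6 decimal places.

Point 1:
  Latitude: degrees = first 2 digits = 72, minutes = 25.5097; 72 + 25.5097/60 = 72.4251617
  hemisphere S, so the sign is −
  Lon: degrees = first 3 digits = 50, minutes = 12.7296; 50 + 12.7296/60 = 50.2121600
  E → positive
Point 2:
  Lat: 68° + 26/60 + 24/3600 = 68 + 0.433333 + 0.006667 = 68.4400000
  N ⇒ keep positive
  λ: 174° + 18/60 + 19.5/3600 = 174 + 0.300000 + 0.005417 = 174.3054167
  hemisphere W, so the sign is −
Point 3:
  Latitude: split at 2 digits → 16° and 17.8819′; 16 + 17.8819/60 = 16.2980317
  N ⇒ keep positive
  λ: degrees = first 3 digits = 28, minutes = 34.588; 28 + 34.588/60 = 28.5764667
  E ⇒ keep positive
Point 4:
  φ: split at 2 digits → 33° and 12.39345′; 33 + 12.39345/60 = 33.2065575
  N ⇒ keep positive
  λ: split at 3 digits → 107° and 36.2822′; 107 + 36.2822/60 = 107.6047033
  E ⇒ keep positive
Point 5:
  Lat: 0 + 9/60 + 34/3600 = 0.1594444
  S → negative
  Lon: 177° + 47/60 + 52.4/3600 = 177 + 0.783333 + 0.014556 = 177.7978889
  W → negative

1. -72.425162, 50.212160
2. 68.440000, -174.305417
3. 16.298032, 28.576467
4. 33.206558, 107.604703
5. -0.159444, -177.797889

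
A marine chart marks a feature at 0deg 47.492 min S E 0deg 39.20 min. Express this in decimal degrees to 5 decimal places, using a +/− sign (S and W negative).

-0.79153, 0.65333

φ: 0 + 47.492/60 = 0.791533
S ⇒ negate
Longitude: 39.2′ = 0.653333°; total 0.653333
E → positive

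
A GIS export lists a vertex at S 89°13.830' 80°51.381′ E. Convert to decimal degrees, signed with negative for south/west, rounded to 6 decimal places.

-89.230500, 80.856350

Latitude: 13.83′ = 0.230500°; total 89.2305000
S → negative
Longitude: 51.381′ = 0.856350°; total 80.8563500
E ⇒ keep positive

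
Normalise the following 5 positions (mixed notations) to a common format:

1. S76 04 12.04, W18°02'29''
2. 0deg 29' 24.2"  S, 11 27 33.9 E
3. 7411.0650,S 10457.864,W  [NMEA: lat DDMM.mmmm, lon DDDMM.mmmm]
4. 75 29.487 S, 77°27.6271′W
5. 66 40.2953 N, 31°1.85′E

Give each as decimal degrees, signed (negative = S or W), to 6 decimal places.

1. -76.070011, -18.041389
2. -0.490056, 11.459417
3. -74.184417, -104.964400
4. -75.491450, -77.460452
5. 66.671588, 31.030833

Point 1:
  φ: 76 + 4/60 + 12.04/3600 = 76.0700111
  S ⇒ negate
  Longitude: 2′ + 29″ = 2.48333′; 18 + 2.48333/60 = 18.0413889
  hemisphere W, so the sign is −
Point 2:
  φ: 0 + 29/60 + 24.2/3600 = 0.4900556
  S ⇒ negate
  λ: 27′ + 33.9″ = 27.56500′; 11 + 27.56500/60 = 11.4594167
  E ⇒ keep positive
Point 3:
  Latitude: split at 2 digits → 74° and 11.065′; 74 + 11.065/60 = 74.1844167
  S → negative
  Lon: split at 3 digits → 104° and 57.864′; 104 + 57.864/60 = 104.9644000
  W → negative
Point 4:
  φ: 75 + 29.487/60 = 75.4914500
  hemisphere S, so the sign is −
  Longitude: 27.6271′ = 0.460452°; total 77.4604517
  W → negative
Point 5:
  Lat: 40.2953′ = 0.671588°; total 66.6715883
  N → positive
  Lon: 31 + 1.85/60 = 31.0308333
  E ⇒ keep positive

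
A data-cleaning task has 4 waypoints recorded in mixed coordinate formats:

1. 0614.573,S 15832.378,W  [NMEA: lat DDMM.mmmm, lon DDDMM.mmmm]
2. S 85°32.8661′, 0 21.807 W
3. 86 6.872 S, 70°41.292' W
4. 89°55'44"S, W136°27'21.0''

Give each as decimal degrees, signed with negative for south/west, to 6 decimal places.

1. -6.242883, -158.539633
2. -85.547768, -0.363450
3. -86.114533, -70.688200
4. -89.928889, -136.455833

Point 1:
  φ: split at 2 digits → 06° and 14.573′; 6 + 14.573/60 = 6.2428833
  hemisphere S, so the sign is −
  λ: split at 3 digits → 158° and 32.378′; 158 + 32.378/60 = 158.5396333
  W → negative
Point 2:
  φ: 85 + 32.8661/60 = 85.5477683
  S ⇒ negate
  Longitude: 0 + 21.807/60 = 0.3634500
  W → negative
Point 3:
  Latitude: 6.872′ = 0.114533°; total 86.1145333
  S → negative
  λ: 41.292′ = 0.688200°; total 70.6882000
  W ⇒ negate
Point 4:
  Lat: 89° + 55/60 + 44/3600 = 89 + 0.916667 + 0.012222 = 89.9288889
  hemisphere S, so the sign is −
  λ: 136° + 27/60 + 21/3600 = 136 + 0.450000 + 0.005833 = 136.4558333
  W → negative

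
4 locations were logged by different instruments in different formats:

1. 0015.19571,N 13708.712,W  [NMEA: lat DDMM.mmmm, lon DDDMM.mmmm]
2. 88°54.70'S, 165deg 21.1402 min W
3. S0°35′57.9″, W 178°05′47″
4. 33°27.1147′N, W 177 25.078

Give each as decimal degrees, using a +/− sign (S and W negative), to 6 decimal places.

Point 1:
  φ: degrees = first 2 digits = 0, minutes = 15.19571; 0 + 15.19571/60 = 0.2532618
  N → positive
  λ: split at 3 digits → 137° and 8.712′; 137 + 8.712/60 = 137.1452000
  W → negative
Point 2:
  Latitude: 88 + 54.7/60 = 88.9116667
  S ⇒ negate
  Longitude: 165 + 21.1402/60 = 165.3523367
  W → negative
Point 3:
  Latitude: 0 + 35/60 + 57.9/3600 = 0.5994167
  S ⇒ negate
  Lon: 5′ + 47″ = 5.78333′; 178 + 5.78333/60 = 178.0963889
  W → negative
Point 4:
  φ: 27.1147′ = 0.451912°; total 33.4519117
  N ⇒ keep positive
  λ: 25.078′ = 0.417967°; total 177.4179667
  hemisphere W, so the sign is −

1. 0.253262, -137.145200
2. -88.911667, -165.352337
3. -0.599417, -178.096389
4. 33.451912, -177.417967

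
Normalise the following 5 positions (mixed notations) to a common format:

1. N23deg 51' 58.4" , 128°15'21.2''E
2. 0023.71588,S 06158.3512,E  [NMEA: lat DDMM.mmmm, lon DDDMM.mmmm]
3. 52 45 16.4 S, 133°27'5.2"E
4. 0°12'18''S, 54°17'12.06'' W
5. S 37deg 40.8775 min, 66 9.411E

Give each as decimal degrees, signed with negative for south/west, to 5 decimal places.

1. 23.86622, 128.25589
2. -0.39526, 61.97252
3. -52.75456, 133.45144
4. -0.20500, -54.28668
5. -37.68129, 66.15685

Point 1:
  φ: 23 + 51/60 + 58.4/3600 = 23.866222
  N ⇒ keep positive
  λ: 128 + 15/60 + 21.2/3600 = 128.255889
  E → positive
Point 2:
  Lat: split at 2 digits → 00° and 23.71588′; 0 + 23.71588/60 = 0.395265
  S → negative
  Lon: split at 3 digits → 061° and 58.3512′; 61 + 58.3512/60 = 61.972520
  E ⇒ keep positive
Point 3:
  Latitude: 52 + 45/60 + 16.4/3600 = 52.754556
  S → negative
  Longitude: 27′ + 5.2″ = 27.08667′; 133 + 27.08667/60 = 133.451444
  E → positive
Point 4:
  φ: 0 + 12/60 + 18/3600 = 0.205000
  S → negative
  Lon: 17′ + 12.06″ = 17.20100′; 54 + 17.20100/60 = 54.286683
  W ⇒ negate
Point 5:
  Latitude: 37 + 40.8775/60 = 37.681292
  hemisphere S, so the sign is −
  Longitude: 66 + 9.411/60 = 66.156850
  E ⇒ keep positive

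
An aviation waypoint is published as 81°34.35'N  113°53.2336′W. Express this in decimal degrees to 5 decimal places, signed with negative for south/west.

81.57250, -113.88723

Latitude: 81 + 34.35/60 = 81.572500
N ⇒ keep positive
Longitude: 113 + 53.2336/60 = 113.887227
W → negative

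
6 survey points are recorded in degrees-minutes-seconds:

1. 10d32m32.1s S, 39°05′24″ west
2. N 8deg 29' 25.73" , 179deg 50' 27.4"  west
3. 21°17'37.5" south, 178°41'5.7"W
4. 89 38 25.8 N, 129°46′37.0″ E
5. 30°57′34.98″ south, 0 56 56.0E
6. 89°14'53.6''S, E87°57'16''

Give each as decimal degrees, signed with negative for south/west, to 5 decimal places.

Point 1:
  Latitude: 32′ + 32.1″ = 32.53500′; 10 + 32.53500/60 = 10.542250
  hemisphere S, so the sign is −
  λ: 39 + 5/60 + 24/3600 = 39.090000
  W → negative
Point 2:
  Lat: 8° + 29/60 + 25.73/3600 = 8 + 0.483333 + 0.007147 = 8.490481
  N ⇒ keep positive
  Lon: 50′ + 27.4″ = 50.45667′; 179 + 50.45667/60 = 179.840944
  W ⇒ negate
Point 3:
  φ: 17′ + 37.5″ = 17.62500′; 21 + 17.62500/60 = 21.293750
  hemisphere S, so the sign is −
  λ: 178° + 41/60 + 5.7/3600 = 178 + 0.683333 + 0.001583 = 178.684917
  hemisphere W, so the sign is −
Point 4:
  Latitude: 38′ + 25.8″ = 38.43000′; 89 + 38.43000/60 = 89.640500
  N ⇒ keep positive
  λ: 129 + 46/60 + 37/3600 = 129.776944
  E ⇒ keep positive
Point 5:
  Lat: 30° + 57/60 + 34.98/3600 = 30 + 0.950000 + 0.009717 = 30.959717
  S → negative
  λ: 0 + 56/60 + 56/3600 = 0.948889
  E → positive
Point 6:
  φ: 14′ + 53.6″ = 14.89333′; 89 + 14.89333/60 = 89.248222
  S ⇒ negate
  Lon: 87° + 57/60 + 16/3600 = 87 + 0.950000 + 0.004444 = 87.954444
  E → positive

1. -10.54225, -39.09000
2. 8.49048, -179.84094
3. -21.29375, -178.68492
4. 89.64050, 129.77694
5. -30.95972, 0.94889
6. -89.24822, 87.95444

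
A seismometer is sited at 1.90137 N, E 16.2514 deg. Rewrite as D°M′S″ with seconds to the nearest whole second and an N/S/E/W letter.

1°54′5″ N, 16°15′5″ E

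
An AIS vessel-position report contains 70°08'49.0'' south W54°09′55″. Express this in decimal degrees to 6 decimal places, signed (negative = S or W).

Lat: 70 + 8/60 + 49/3600 = 70.1469444
S ⇒ negate
Lon: 9′ + 55″ = 9.91667′; 54 + 9.91667/60 = 54.1652778
hemisphere W, so the sign is −

-70.146944, -54.165278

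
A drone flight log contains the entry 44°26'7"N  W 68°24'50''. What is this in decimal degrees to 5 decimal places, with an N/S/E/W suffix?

44.43528° N, 68.41389° W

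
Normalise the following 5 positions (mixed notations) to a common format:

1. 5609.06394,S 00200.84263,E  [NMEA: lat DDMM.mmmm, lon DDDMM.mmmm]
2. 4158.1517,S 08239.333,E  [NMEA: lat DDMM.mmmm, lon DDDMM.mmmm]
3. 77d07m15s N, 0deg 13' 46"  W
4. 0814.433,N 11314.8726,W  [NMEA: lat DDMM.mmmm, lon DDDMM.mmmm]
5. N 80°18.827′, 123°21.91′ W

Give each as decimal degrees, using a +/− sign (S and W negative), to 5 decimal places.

1. -56.15107, 2.01404
2. -41.96920, 82.65555
3. 77.12083, -0.22944
4. 8.24055, -113.24788
5. 80.31378, -123.36517

Point 1:
  Lat: degrees = first 2 digits = 56, minutes = 9.06394; 56 + 9.06394/60 = 56.151066
  hemisphere S, so the sign is −
  λ: split at 3 digits → 002° and 0.84263′; 2 + 0.84263/60 = 2.014044
  E → positive
Point 2:
  Latitude: degrees = first 2 digits = 41, minutes = 58.1517; 41 + 58.1517/60 = 41.969195
  S ⇒ negate
  Lon: split at 3 digits → 082° and 39.333′; 82 + 39.333/60 = 82.655550
  E → positive
Point 3:
  Lat: 77° + 7/60 + 15/3600 = 77 + 0.116667 + 0.004167 = 77.120833
  N ⇒ keep positive
  Lon: 0° + 13/60 + 46/3600 = 0 + 0.216667 + 0.012778 = 0.229444
  W ⇒ negate
Point 4:
  Latitude: degrees = first 2 digits = 8, minutes = 14.433; 8 + 14.433/60 = 8.240550
  N ⇒ keep positive
  Lon: split at 3 digits → 113° and 14.8726′; 113 + 14.8726/60 = 113.247877
  W ⇒ negate
Point 5:
  φ: 80 + 18.827/60 = 80.313783
  N ⇒ keep positive
  Lon: 21.91′ = 0.365167°; total 123.365167
  W ⇒ negate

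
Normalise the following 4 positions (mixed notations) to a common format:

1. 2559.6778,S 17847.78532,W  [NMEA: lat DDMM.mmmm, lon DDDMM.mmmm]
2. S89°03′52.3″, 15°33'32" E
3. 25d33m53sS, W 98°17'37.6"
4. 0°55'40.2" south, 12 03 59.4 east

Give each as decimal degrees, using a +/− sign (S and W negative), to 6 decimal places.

1. -25.994630, -178.796422
2. -89.064528, 15.558889
3. -25.564722, -98.293778
4. -0.927833, 12.066500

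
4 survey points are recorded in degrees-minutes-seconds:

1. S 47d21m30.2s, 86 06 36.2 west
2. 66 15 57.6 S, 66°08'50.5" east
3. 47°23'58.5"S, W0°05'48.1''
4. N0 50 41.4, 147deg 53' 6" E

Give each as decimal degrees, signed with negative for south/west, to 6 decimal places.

Point 1:
  Latitude: 47° + 21/60 + 30.2/3600 = 47 + 0.350000 + 0.008389 = 47.3583889
  S ⇒ negate
  Lon: 86° + 6/60 + 36.2/3600 = 86 + 0.100000 + 0.010056 = 86.1100556
  W → negative
Point 2:
  φ: 66 + 15/60 + 57.6/3600 = 66.2660000
  hemisphere S, so the sign is −
  Lon: 8′ + 50.5″ = 8.84167′; 66 + 8.84167/60 = 66.1473611
  E ⇒ keep positive
Point 3:
  φ: 23′ + 58.5″ = 23.97500′; 47 + 23.97500/60 = 47.3995833
  hemisphere S, so the sign is −
  Longitude: 5′ + 48.1″ = 5.80167′; 0 + 5.80167/60 = 0.0966944
  W ⇒ negate
Point 4:
  Latitude: 50′ + 41.4″ = 50.69000′; 0 + 50.69000/60 = 0.8448333
  N → positive
  Longitude: 53′ + 6″ = 53.10000′; 147 + 53.10000/60 = 147.8850000
  E → positive

1. -47.358389, -86.110056
2. -66.266000, 66.147361
3. -47.399583, -0.096694
4. 0.844833, 147.885000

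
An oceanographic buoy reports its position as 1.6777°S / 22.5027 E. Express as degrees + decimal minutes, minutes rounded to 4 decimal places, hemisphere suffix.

Latitude: fractional part 0.677700 → 40.662000 minutes
Longitude: fractional part 0.502700 → 30.162000 minutes

1° 40.6620′ S, 22° 30.1620′ E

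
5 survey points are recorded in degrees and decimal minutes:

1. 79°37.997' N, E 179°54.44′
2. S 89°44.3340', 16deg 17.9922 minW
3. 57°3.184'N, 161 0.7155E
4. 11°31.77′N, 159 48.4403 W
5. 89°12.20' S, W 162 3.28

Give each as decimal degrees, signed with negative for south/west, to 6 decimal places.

1. 79.633283, 179.907333
2. -89.738900, -16.299870
3. 57.053067, 161.011925
4. 11.529500, -159.807338
5. -89.203333, -162.054667

Point 1:
  φ: 37.997′ = 0.633283°; total 79.6332833
  N ⇒ keep positive
  λ: 179 + 54.44/60 = 179.9073333
  E → positive
Point 2:
  Lat: 89 + 44.334/60 = 89.7389000
  S → negative
  λ: 17.9922′ = 0.299870°; total 16.2998700
  W → negative
Point 3:
  φ: 57 + 3.184/60 = 57.0530667
  N → positive
  Lon: 0.7155′ = 0.011925°; total 161.0119250
  E → positive
Point 4:
  Lat: 31.77′ = 0.529500°; total 11.5295000
  N ⇒ keep positive
  λ: 159 + 48.4403/60 = 159.8073383
  W → negative
Point 5:
  Lat: 12.2′ = 0.203333°; total 89.2033333
  S ⇒ negate
  Longitude: 162 + 3.28/60 = 162.0546667
  W → negative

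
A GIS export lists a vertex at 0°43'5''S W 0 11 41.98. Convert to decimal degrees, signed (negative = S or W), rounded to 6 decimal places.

-0.718056, -0.194994

φ: 0 + 43/60 + 5/3600 = 0.7180556
hemisphere S, so the sign is −
Longitude: 0° + 11/60 + 41.98/3600 = 0 + 0.183333 + 0.011661 = 0.1949944
W → negative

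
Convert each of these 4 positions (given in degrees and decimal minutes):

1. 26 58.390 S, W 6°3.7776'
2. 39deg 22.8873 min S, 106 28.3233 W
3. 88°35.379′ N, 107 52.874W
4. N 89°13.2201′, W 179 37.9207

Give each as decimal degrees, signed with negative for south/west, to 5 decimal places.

1. -26.97317, -6.06296
2. -39.38146, -106.47206
3. 88.58965, -107.88123
4. 89.22034, -179.63201

Point 1:
  Lat: 58.39′ = 0.973167°; total 26.973167
  hemisphere S, so the sign is −
  Longitude: 6 + 3.7776/60 = 6.062960
  W ⇒ negate
Point 2:
  φ: 39 + 22.8873/60 = 39.381455
  hemisphere S, so the sign is −
  Longitude: 106 + 28.3233/60 = 106.472055
  hemisphere W, so the sign is −
Point 3:
  Latitude: 35.379′ = 0.589650°; total 88.589650
  N ⇒ keep positive
  Longitude: 107 + 52.874/60 = 107.881233
  hemisphere W, so the sign is −
Point 4:
  φ: 89 + 13.2201/60 = 89.220335
  N → positive
  Lon: 179 + 37.9207/60 = 179.632012
  hemisphere W, so the sign is −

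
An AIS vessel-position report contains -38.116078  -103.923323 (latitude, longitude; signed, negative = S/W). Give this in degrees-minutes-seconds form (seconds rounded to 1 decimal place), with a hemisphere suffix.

Latitude is negative → S; |value| = 38.116078
Latitude: 0.116078° → 6.96468′; 0.96468 × 60 = 57.881″
Longitude is negative → W; |value| = 103.923323
Lon: 0.923323 × 60 = 55.39938′ → 55′, remainder × 60 = 23.963″

38°06′57.9″ S, 103°55′24.0″ W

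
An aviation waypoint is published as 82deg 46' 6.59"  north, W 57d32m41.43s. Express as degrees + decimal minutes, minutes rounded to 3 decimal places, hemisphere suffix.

Latitude: 46 + 6.59/60 = 46.10983′
λ: 32 + 41.43/60 = 32.69050′

82° 46.110′ N, 57° 32.691′ W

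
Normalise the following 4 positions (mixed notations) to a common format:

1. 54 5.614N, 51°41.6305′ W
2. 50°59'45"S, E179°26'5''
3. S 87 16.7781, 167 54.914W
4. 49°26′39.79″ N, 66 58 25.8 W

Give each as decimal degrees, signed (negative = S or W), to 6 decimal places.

Point 1:
  Lat: 5.614′ = 0.093567°; total 54.0935667
  N → positive
  Lon: 41.6305′ = 0.693842°; total 51.6938417
  W ⇒ negate
Point 2:
  φ: 50 + 59/60 + 45/3600 = 50.9958333
  S → negative
  Lon: 179° + 26/60 + 5/3600 = 179 + 0.433333 + 0.001389 = 179.4347222
  E ⇒ keep positive
Point 3:
  Latitude: 16.7781′ = 0.279635°; total 87.2796350
  S ⇒ negate
  Lon: 167 + 54.914/60 = 167.9152333
  W ⇒ negate
Point 4:
  Lat: 26′ + 39.79″ = 26.66317′; 49 + 26.66317/60 = 49.4443861
  N ⇒ keep positive
  Longitude: 66° + 58/60 + 25.8/3600 = 66 + 0.966667 + 0.007167 = 66.9738333
  W → negative

1. 54.093567, -51.693842
2. -50.995833, 179.434722
3. -87.279635, -167.915233
4. 49.444386, -66.973833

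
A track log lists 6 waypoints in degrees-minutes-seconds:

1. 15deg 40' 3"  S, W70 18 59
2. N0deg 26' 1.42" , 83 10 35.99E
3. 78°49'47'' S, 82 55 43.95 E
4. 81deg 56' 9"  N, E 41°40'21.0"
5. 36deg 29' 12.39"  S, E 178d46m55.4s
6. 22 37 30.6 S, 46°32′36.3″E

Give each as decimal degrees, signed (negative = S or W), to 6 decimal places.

1. -15.667500, -70.316389
2. 0.433728, 83.176664
3. -78.829722, 82.928875
4. 81.935833, 41.672500
5. -36.486775, 178.782056
6. -22.625167, 46.543417

Point 1:
  Latitude: 15° + 40/60 + 3/3600 = 15 + 0.666667 + 0.000833 = 15.6675000
  S ⇒ negate
  Lon: 70° + 18/60 + 59/3600 = 70 + 0.300000 + 0.016389 = 70.3163889
  W ⇒ negate
Point 2:
  φ: 0 + 26/60 + 1.42/3600 = 0.4337278
  N ⇒ keep positive
  Longitude: 83 + 10/60 + 35.99/3600 = 83.1766639
  E → positive
Point 3:
  Lat: 49′ + 47″ = 49.78333′; 78 + 49.78333/60 = 78.8297222
  hemisphere S, so the sign is −
  Longitude: 82° + 55/60 + 43.95/3600 = 82 + 0.916667 + 0.012208 = 82.9288750
  E ⇒ keep positive
Point 4:
  Latitude: 56′ + 9″ = 56.15000′; 81 + 56.15000/60 = 81.9358333
  N ⇒ keep positive
  λ: 41° + 40/60 + 21/3600 = 41 + 0.666667 + 0.005833 = 41.6725000
  E → positive
Point 5:
  Latitude: 29′ + 12.39″ = 29.20650′; 36 + 29.20650/60 = 36.4867750
  S → negative
  Lon: 178° + 46/60 + 55.4/3600 = 178 + 0.766667 + 0.015389 = 178.7820556
  E ⇒ keep positive
Point 6:
  Latitude: 37′ + 30.6″ = 37.51000′; 22 + 37.51000/60 = 22.6251667
  S → negative
  Lon: 46 + 32/60 + 36.3/3600 = 46.5434167
  E ⇒ keep positive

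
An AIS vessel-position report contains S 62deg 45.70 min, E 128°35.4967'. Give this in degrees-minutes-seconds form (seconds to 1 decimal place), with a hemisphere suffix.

Latitude: fractional minutes 0.70000 × 60 = 42.000″
λ: 35.49670′ → 35′ and 0.49670 × 60 = 29.802″

62°45′42.0″ S, 128°35′29.8″ E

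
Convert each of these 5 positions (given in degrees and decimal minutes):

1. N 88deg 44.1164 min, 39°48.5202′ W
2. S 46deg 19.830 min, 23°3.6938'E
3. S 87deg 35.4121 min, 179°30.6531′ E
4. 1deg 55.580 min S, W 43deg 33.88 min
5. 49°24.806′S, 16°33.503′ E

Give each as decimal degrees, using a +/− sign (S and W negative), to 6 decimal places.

1. 88.735273, -39.808670
2. -46.330500, 23.061563
3. -87.590202, 179.510885
4. -1.926333, -43.564667
5. -49.413433, 16.558383

Point 1:
  Latitude: 44.1164′ = 0.735273°; total 88.7352733
  N → positive
  λ: 39 + 48.5202/60 = 39.8086700
  W ⇒ negate
Point 2:
  Lat: 19.83′ = 0.330500°; total 46.3305000
  hemisphere S, so the sign is −
  Lon: 3.6938′ = 0.061563°; total 23.0615633
  E ⇒ keep positive
Point 3:
  Latitude: 87 + 35.4121/60 = 87.5902017
  S ⇒ negate
  Lon: 30.6531′ = 0.510885°; total 179.5108850
  E ⇒ keep positive
Point 4:
  Lat: 55.58′ = 0.926333°; total 1.9263333
  S ⇒ negate
  Lon: 43 + 33.88/60 = 43.5646667
  W → negative
Point 5:
  Latitude: 49 + 24.806/60 = 49.4134333
  hemisphere S, so the sign is −
  Lon: 16 + 33.503/60 = 16.5583833
  E → positive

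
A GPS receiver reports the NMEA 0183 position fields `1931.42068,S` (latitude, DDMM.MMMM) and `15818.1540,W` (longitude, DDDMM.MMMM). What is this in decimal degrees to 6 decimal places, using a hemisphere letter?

Latitude: degrees = first 2 digits = 19, minutes = 31.42068; 19 + 31.42068/60 = 19.5236780
Lon: degrees = first 3 digits = 158, minutes = 18.154; 158 + 18.154/60 = 158.3025667

19.523678° S, 158.302567° W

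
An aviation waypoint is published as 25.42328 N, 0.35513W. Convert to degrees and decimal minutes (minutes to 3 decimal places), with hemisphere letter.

25° 25.397′ N, 0° 21.308′ W

Latitude: minutes = (25.423280 − 25) × 60 = 25.39680
Longitude: minutes = (0.355130 − 0) × 60 = 21.30780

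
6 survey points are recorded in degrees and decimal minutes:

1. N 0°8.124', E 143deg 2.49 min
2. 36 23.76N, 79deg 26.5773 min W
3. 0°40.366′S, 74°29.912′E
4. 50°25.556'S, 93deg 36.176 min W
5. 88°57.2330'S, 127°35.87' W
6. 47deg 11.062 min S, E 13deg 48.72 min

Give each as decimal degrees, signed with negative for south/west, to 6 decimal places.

Point 1:
  Lat: 8.124′ = 0.135400°; total 0.1354000
  N → positive
  Lon: 143 + 2.49/60 = 143.0415000
  E ⇒ keep positive
Point 2:
  Latitude: 23.76′ = 0.396000°; total 36.3960000
  N → positive
  Longitude: 26.5773′ = 0.442955°; total 79.4429550
  W ⇒ negate
Point 3:
  Latitude: 40.366′ = 0.672767°; total 0.6727667
  S → negative
  Lon: 74 + 29.912/60 = 74.4985333
  E → positive
Point 4:
  Lat: 50 + 25.556/60 = 50.4259333
  hemisphere S, so the sign is −
  Lon: 36.176′ = 0.602933°; total 93.6029333
  hemisphere W, so the sign is −
Point 5:
  Lat: 88 + 57.233/60 = 88.9538833
  hemisphere S, so the sign is −
  Lon: 35.87′ = 0.597833°; total 127.5978333
  W ⇒ negate
Point 6:
  Lat: 47 + 11.062/60 = 47.1843667
  S ⇒ negate
  Lon: 48.72′ = 0.812000°; total 13.8120000
  E ⇒ keep positive

1. 0.135400, 143.041500
2. 36.396000, -79.442955
3. -0.672767, 74.498533
4. -50.425933, -93.602933
5. -88.953883, -127.597833
6. -47.184367, 13.812000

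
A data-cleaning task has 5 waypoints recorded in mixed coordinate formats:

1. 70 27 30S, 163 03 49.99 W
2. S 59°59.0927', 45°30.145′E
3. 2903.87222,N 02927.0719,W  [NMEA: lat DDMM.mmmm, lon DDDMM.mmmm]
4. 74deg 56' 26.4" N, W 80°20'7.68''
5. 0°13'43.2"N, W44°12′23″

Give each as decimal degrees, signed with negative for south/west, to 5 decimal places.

Point 1:
  φ: 27′ + 30″ = 27.50000′; 70 + 27.50000/60 = 70.458333
  S ⇒ negate
  λ: 3′ + 49.99″ = 3.83317′; 163 + 3.83317/60 = 163.063886
  W → negative
Point 2:
  φ: 59.0927′ = 0.984878°; total 59.984878
  hemisphere S, so the sign is −
  Lon: 45 + 30.145/60 = 45.502417
  E ⇒ keep positive
Point 3:
  φ: split at 2 digits → 29° and 3.87222′; 29 + 3.87222/60 = 29.064537
  N ⇒ keep positive
  λ: degrees = first 3 digits = 29, minutes = 27.0719; 29 + 27.0719/60 = 29.451198
  W ⇒ negate
Point 4:
  Lat: 74° + 56/60 + 26.4/3600 = 74 + 0.933333 + 0.007333 = 74.940667
  N → positive
  Longitude: 20′ + 7.68″ = 20.12800′; 80 + 20.12800/60 = 80.335467
  hemisphere W, so the sign is −
Point 5:
  Lat: 0 + 13/60 + 43.2/3600 = 0.228667
  N → positive
  λ: 44 + 12/60 + 23/3600 = 44.206389
  hemisphere W, so the sign is −

1. -70.45833, -163.06389
2. -59.98488, 45.50242
3. 29.06454, -29.45120
4. 74.94067, -80.33547
5. 0.22867, -44.20639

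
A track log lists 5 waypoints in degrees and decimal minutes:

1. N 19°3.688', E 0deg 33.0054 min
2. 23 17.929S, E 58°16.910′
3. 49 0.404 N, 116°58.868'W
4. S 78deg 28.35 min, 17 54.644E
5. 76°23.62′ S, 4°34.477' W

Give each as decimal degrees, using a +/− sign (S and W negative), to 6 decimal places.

Point 1:
  φ: 19 + 3.688/60 = 19.0614667
  N ⇒ keep positive
  Lon: 0 + 33.0054/60 = 0.5500900
  E → positive
Point 2:
  φ: 17.929′ = 0.298817°; total 23.2988167
  S → negative
  λ: 16.91′ = 0.281833°; total 58.2818333
  E → positive
Point 3:
  Lat: 49 + 0.404/60 = 49.0067333
  N ⇒ keep positive
  Longitude: 116 + 58.868/60 = 116.9811333
  W → negative
Point 4:
  φ: 28.35′ = 0.472500°; total 78.4725000
  hemisphere S, so the sign is −
  Lon: 17 + 54.644/60 = 17.9107333
  E ⇒ keep positive
Point 5:
  Lat: 76 + 23.62/60 = 76.3936667
  hemisphere S, so the sign is −
  Longitude: 34.477′ = 0.574617°; total 4.5746167
  hemisphere W, so the sign is −

1. 19.061467, 0.550090
2. -23.298817, 58.281833
3. 49.006733, -116.981133
4. -78.472500, 17.910733
5. -76.393667, -4.574617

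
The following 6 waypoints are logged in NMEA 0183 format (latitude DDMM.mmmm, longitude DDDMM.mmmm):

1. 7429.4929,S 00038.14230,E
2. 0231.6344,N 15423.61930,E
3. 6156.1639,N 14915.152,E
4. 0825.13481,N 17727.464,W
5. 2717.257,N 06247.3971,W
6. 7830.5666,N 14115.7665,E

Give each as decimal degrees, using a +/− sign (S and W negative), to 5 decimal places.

1. -74.49155, 0.63571
2. 2.52724, 154.39366
3. 61.93607, 149.25253
4. 8.41891, -177.45773
5. 27.28762, -62.78995
6. 78.50944, 141.26278

Point 1:
  Lat: split at 2 digits → 74° and 29.4929′; 74 + 29.4929/60 = 74.491548
  S → negative
  Longitude: degrees = first 3 digits = 0, minutes = 38.1423; 0 + 38.1423/60 = 0.635705
  E ⇒ keep positive
Point 2:
  Lat: degrees = first 2 digits = 2, minutes = 31.6344; 2 + 31.6344/60 = 2.527240
  N → positive
  Longitude: split at 3 digits → 154° and 23.6193′; 154 + 23.6193/60 = 154.393655
  E → positive
Point 3:
  Latitude: degrees = first 2 digits = 61, minutes = 56.1639; 61 + 56.1639/60 = 61.936065
  N ⇒ keep positive
  λ: degrees = first 3 digits = 149, minutes = 15.152; 149 + 15.152/60 = 149.252533
  E → positive
Point 4:
  Latitude: split at 2 digits → 08° and 25.13481′; 8 + 25.13481/60 = 8.418914
  N → positive
  λ: degrees = first 3 digits = 177, minutes = 27.464; 177 + 27.464/60 = 177.457733
  W → negative
Point 5:
  φ: degrees = first 2 digits = 27, minutes = 17.257; 27 + 17.257/60 = 27.287617
  N ⇒ keep positive
  Lon: split at 3 digits → 062° and 47.3971′; 62 + 47.3971/60 = 62.789952
  W ⇒ negate
Point 6:
  φ: split at 2 digits → 78° and 30.5666′; 78 + 30.5666/60 = 78.509443
  N → positive
  Lon: degrees = first 3 digits = 141, minutes = 15.7665; 141 + 15.7665/60 = 141.262775
  E ⇒ keep positive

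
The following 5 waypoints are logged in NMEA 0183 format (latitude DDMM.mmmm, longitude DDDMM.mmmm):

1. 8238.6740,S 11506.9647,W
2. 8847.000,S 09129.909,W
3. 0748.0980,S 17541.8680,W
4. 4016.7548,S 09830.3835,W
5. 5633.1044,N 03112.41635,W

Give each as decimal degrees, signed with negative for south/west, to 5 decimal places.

1. -82.64457, -115.11608
2. -88.78333, -91.49848
3. -7.80163, -175.69780
4. -40.27925, -98.50639
5. 56.55174, -31.20694

Point 1:
  Lat: split at 2 digits → 82° and 38.674′; 82 + 38.674/60 = 82.644567
  S → negative
  Longitude: degrees = first 3 digits = 115, minutes = 6.9647; 115 + 6.9647/60 = 115.116078
  W → negative
Point 2:
  φ: degrees = first 2 digits = 88, minutes = 47; 88 + 47/60 = 88.783333
  S ⇒ negate
  Longitude: split at 3 digits → 091° and 29.909′; 91 + 29.909/60 = 91.498483
  W → negative
Point 3:
  Latitude: split at 2 digits → 07° and 48.098′; 7 + 48.098/60 = 7.801633
  S ⇒ negate
  λ: split at 3 digits → 175° and 41.868′; 175 + 41.868/60 = 175.697800
  W → negative
Point 4:
  Lat: degrees = first 2 digits = 40, minutes = 16.7548; 40 + 16.7548/60 = 40.279247
  S → negative
  Lon: split at 3 digits → 098° and 30.3835′; 98 + 30.3835/60 = 98.506392
  W → negative
Point 5:
  φ: degrees = first 2 digits = 56, minutes = 33.1044; 56 + 33.1044/60 = 56.551740
  N → positive
  Lon: split at 3 digits → 031° and 12.41635′; 31 + 12.41635/60 = 31.206939
  W → negative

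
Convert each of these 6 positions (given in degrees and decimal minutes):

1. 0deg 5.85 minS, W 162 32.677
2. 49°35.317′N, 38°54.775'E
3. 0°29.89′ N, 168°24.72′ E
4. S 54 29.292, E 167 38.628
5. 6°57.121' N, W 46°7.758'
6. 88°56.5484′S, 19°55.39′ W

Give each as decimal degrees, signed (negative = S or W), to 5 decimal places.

Point 1:
  φ: 5.85′ = 0.097500°; total 0.097500
  S → negative
  Longitude: 32.677′ = 0.544617°; total 162.544617
  W ⇒ negate
Point 2:
  Latitude: 49 + 35.317/60 = 49.588617
  N → positive
  Lon: 38 + 54.775/60 = 38.912917
  E ⇒ keep positive
Point 3:
  Lat: 0 + 29.89/60 = 0.498167
  N ⇒ keep positive
  λ: 24.72′ = 0.412000°; total 168.412000
  E ⇒ keep positive
Point 4:
  φ: 29.292′ = 0.488200°; total 54.488200
  hemisphere S, so the sign is −
  Longitude: 38.628′ = 0.643800°; total 167.643800
  E → positive
Point 5:
  φ: 6 + 57.121/60 = 6.952017
  N → positive
  Longitude: 7.758′ = 0.129300°; total 46.129300
  W ⇒ negate
Point 6:
  Lat: 56.5484′ = 0.942473°; total 88.942473
  S → negative
  Longitude: 55.39′ = 0.923167°; total 19.923167
  hemisphere W, so the sign is −

1. -0.09750, -162.54462
2. 49.58862, 38.91292
3. 0.49817, 168.41200
4. -54.48820, 167.64380
5. 6.95202, -46.12930
6. -88.94247, -19.92317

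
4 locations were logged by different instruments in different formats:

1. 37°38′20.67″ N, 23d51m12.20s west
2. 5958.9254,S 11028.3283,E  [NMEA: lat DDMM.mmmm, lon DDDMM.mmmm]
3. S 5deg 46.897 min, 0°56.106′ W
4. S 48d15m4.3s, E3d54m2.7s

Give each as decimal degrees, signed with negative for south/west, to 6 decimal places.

1. 37.639075, -23.853389
2. -59.982090, 110.472138
3. -5.781617, -0.935100
4. -48.251194, 3.900750

Point 1:
  φ: 38′ + 20.67″ = 38.34450′; 37 + 38.34450/60 = 37.6390750
  N → positive
  Lon: 51′ + 12.2″ = 51.20333′; 23 + 51.20333/60 = 23.8533889
  W ⇒ negate
Point 2:
  φ: split at 2 digits → 59° and 58.9254′; 59 + 58.9254/60 = 59.9820900
  S ⇒ negate
  λ: degrees = first 3 digits = 110, minutes = 28.3283; 110 + 28.3283/60 = 110.4721383
  E → positive
Point 3:
  Lat: 46.897′ = 0.781617°; total 5.7816167
  S → negative
  λ: 0 + 56.106/60 = 0.9351000
  W ⇒ negate
Point 4:
  Latitude: 48° + 15/60 + 4.3/3600 = 48 + 0.250000 + 0.001194 = 48.2511944
  S → negative
  λ: 54′ + 2.7″ = 54.04500′; 3 + 54.04500/60 = 3.9007500
  E → positive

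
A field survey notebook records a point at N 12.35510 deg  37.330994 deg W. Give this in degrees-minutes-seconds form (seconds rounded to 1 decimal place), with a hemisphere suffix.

12°21′18.4″ N, 37°19′51.6″ W

Latitude: 0.355100 × 60 = 21.30600′ → 21′, remainder × 60 = 18.360″
λ: whole degrees 37; 19.85964′ → 19′ and 51.578″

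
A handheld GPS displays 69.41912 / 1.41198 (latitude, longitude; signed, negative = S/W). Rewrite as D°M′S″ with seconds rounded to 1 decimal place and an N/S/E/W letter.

69°25′8.8″ N, 1°24′43.1″ E

Latitude: whole degrees 69; 25.14720′ → 25′ and 8.832″
Longitude: whole degrees 1; 24.71880′ → 24′ and 43.128″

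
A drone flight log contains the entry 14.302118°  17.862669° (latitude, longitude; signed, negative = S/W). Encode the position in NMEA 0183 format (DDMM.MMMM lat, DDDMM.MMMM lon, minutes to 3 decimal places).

1418.127,N / 01751.760,E

Latitude: 14° + 0.302118 × 60 = 14° 18.12708′
Lon: fractional part 0.862669 → 51.76014 minutes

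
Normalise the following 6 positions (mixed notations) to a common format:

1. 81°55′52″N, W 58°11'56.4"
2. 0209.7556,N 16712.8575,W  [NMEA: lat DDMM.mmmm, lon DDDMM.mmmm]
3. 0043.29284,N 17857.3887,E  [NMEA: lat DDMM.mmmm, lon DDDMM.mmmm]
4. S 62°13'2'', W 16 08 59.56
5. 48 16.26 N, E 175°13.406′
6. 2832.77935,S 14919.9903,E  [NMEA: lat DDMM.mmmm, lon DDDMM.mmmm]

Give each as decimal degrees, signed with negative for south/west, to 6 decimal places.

Point 1:
  φ: 81° + 55/60 + 52/3600 = 81 + 0.916667 + 0.014444 = 81.9311111
  N ⇒ keep positive
  Lon: 58° + 11/60 + 56.4/3600 = 58 + 0.183333 + 0.015667 = 58.1990000
  W → negative
Point 2:
  φ: degrees = first 2 digits = 2, minutes = 9.7556; 2 + 9.7556/60 = 2.1625933
  N → positive
  Lon: split at 3 digits → 167° and 12.8575′; 167 + 12.8575/60 = 167.2142917
  hemisphere W, so the sign is −
Point 3:
  Latitude: degrees = first 2 digits = 0, minutes = 43.29284; 0 + 43.29284/60 = 0.7215473
  N ⇒ keep positive
  Longitude: degrees = first 3 digits = 178, minutes = 57.3887; 178 + 57.3887/60 = 178.9564783
  E ⇒ keep positive
Point 4:
  φ: 62° + 13/60 + 2/3600 = 62 + 0.216667 + 0.000556 = 62.2172222
  S → negative
  λ: 16° + 8/60 + 59.56/3600 = 16 + 0.133333 + 0.016544 = 16.1498778
  hemisphere W, so the sign is −
Point 5:
  Lat: 48 + 16.26/60 = 48.2710000
  N → positive
  Longitude: 13.406′ = 0.223433°; total 175.2234333
  E → positive
Point 6:
  φ: split at 2 digits → 28° and 32.77935′; 28 + 32.77935/60 = 28.5463225
  hemisphere S, so the sign is −
  Lon: degrees = first 3 digits = 149, minutes = 19.9903; 149 + 19.9903/60 = 149.3331717
  E → positive

1. 81.931111, -58.199000
2. 2.162593, -167.214292
3. 0.721547, 178.956478
4. -62.217222, -16.149878
5. 48.271000, 175.223433
6. -28.546323, 149.333172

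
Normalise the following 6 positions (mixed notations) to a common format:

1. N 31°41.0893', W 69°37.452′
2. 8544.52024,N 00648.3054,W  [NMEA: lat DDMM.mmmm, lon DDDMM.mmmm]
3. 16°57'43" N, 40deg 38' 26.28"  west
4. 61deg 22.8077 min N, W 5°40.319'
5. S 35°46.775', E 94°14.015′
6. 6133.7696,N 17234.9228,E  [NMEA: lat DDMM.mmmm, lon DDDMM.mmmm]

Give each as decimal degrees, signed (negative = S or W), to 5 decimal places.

1. 31.68482, -69.62420
2. 85.74200, -6.80509
3. 16.96194, -40.64063
4. 61.38013, -5.67198
5. -35.77958, 94.23358
6. 61.56283, 172.58205

Point 1:
  φ: 41.0893′ = 0.684822°; total 31.684822
  N → positive
  λ: 69 + 37.452/60 = 69.624200
  W → negative
Point 2:
  φ: split at 2 digits → 85° and 44.52024′; 85 + 44.52024/60 = 85.742004
  N → positive
  Longitude: degrees = first 3 digits = 6, minutes = 48.3054; 6 + 48.3054/60 = 6.805090
  hemisphere W, so the sign is −
Point 3:
  Lat: 57′ + 43″ = 57.71667′; 16 + 57.71667/60 = 16.961944
  N → positive
  λ: 40 + 38/60 + 26.28/3600 = 40.640633
  W ⇒ negate
Point 4:
  Latitude: 61 + 22.8077/60 = 61.380128
  N → positive
  Lon: 40.319′ = 0.671983°; total 5.671983
  hemisphere W, so the sign is −
Point 5:
  φ: 35 + 46.775/60 = 35.779583
  S → negative
  λ: 94 + 14.015/60 = 94.233583
  E ⇒ keep positive
Point 6:
  φ: degrees = first 2 digits = 61, minutes = 33.7696; 61 + 33.7696/60 = 61.562827
  N → positive
  Longitude: degrees = first 3 digits = 172, minutes = 34.9228; 172 + 34.9228/60 = 172.582047
  E ⇒ keep positive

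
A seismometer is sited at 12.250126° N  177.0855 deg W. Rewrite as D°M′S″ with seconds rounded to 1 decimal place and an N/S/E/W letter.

12°15′0.5″ N, 177°05′7.8″ W

φ: 0.250126 × 60 = 15.00756′ → 15′, remainder × 60 = 0.454″
λ: 0.085500° → 5.13000′; 0.13000 × 60 = 7.800″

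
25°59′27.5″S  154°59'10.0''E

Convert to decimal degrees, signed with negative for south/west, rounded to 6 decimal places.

-25.990972, 154.986111

Lat: 25 + 59/60 + 27.5/3600 = 25.9909722
hemisphere S, so the sign is −
λ: 154° + 59/60 + 10/3600 = 154 + 0.983333 + 0.002778 = 154.9861111
E ⇒ keep positive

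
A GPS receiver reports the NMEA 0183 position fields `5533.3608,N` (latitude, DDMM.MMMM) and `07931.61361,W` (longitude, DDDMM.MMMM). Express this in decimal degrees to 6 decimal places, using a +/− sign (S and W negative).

55.556013, -79.526894

φ: degrees = first 2 digits = 55, minutes = 33.3608; 55 + 33.3608/60 = 55.5560133
N → positive
λ: split at 3 digits → 079° and 31.61361′; 79 + 31.61361/60 = 79.5268935
W → negative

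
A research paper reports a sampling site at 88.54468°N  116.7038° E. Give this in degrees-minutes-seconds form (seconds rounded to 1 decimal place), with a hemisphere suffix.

88°32′40.8″ N, 116°42′13.7″ E

φ: whole degrees 88; 32.68080′ → 32′ and 40.848″
λ: 0.703800° → 42.22800′; 0.22800 × 60 = 13.680″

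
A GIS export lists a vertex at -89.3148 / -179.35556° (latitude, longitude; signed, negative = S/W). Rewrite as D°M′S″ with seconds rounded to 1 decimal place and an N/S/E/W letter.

89°18′53.3″ S, 179°21′20.0″ W

Latitude is negative → S; |value| = 89.314800
φ: 0.314800° → 18.88800′; 0.88800 × 60 = 53.280″
Longitude is negative → W; |value| = 179.355560
Longitude: 0.355560 × 60 = 21.33360′ → 21′, remainder × 60 = 20.016″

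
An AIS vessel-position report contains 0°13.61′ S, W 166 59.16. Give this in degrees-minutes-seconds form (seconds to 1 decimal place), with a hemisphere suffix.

Latitude: 13.61000′ → 13′ and 0.61000 × 60 = 36.600″
λ: fractional minutes 0.16000 × 60 = 9.600″

0°13′36.6″ S, 166°59′9.6″ W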